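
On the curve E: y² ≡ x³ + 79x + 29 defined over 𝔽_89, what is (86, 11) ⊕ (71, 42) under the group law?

(86, 11) + (71, 42). λ = (42 - 11)/(71 - 86) ≡ 31/74 mod 89. 74⁻¹ ≡ 83 (mod 89), so λ ≡ 81.
  x = λ² - 86 - 71 = 6561 - 157 ≡ 85; y = λ·(86 - 85) - 11 ≡ 70. → (85, 70)

(85, 70)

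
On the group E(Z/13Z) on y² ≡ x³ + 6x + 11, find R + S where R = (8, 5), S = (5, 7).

(12, 2)

(8, 5) + (5, 7). λ = (7 - 5)/(5 - 8) ≡ 2/10 mod 13. 10⁻¹ ≡ 4 (mod 13), so λ ≡ 8.
  x = λ² - 8 - 5 = 64 - 13 ≡ 12; y = λ·(8 - 12) - 5 ≡ 2. → (12, 2)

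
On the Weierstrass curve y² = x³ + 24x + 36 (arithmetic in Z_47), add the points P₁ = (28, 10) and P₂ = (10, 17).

(28, 10) + (10, 17). λ = (17 - 10)/(10 - 28) ≡ 7/29 mod 47. 29⁻¹ ≡ 13 (mod 47) since 29·13 = 377 ≡ 1, so λ ≡ 44.
  x = λ² - 28 - 10 = 1936 - 38 ≡ 18; y = λ·(28 - 18) - 10 ≡ 7. → (18, 7)

(18, 7)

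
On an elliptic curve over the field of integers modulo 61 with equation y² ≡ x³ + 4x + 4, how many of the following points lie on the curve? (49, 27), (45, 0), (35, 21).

(49, 27): 27² ≡ 58, rhs ≡ 58 → on.
(45, 0): 0² ≡ 0, rhs ≡ 53 → off.
(35, 21): 21² ≡ 14, rhs ≡ 14 → on.

2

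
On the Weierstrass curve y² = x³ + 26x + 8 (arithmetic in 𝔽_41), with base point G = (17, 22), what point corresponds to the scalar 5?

Repeated addition: build up to 5G.
2G: tangent at (17, 22): λ = (3·17² + 26)/(2·22) ≡ 32/3. 3⁻¹ ≡ 14 (mod 41), so λ ≡ 32·14 ≡ 38.
  x = λ² - 17 - 17 = 1444 - 34 ≡ 16; y = λ·(17 - 16) - 22 ≡ 16. → (16, 16)
3G: (16, 16) + (17, 22). λ = (22 - 16)/(17 - 16) ≡ 6/1 mod 41. 1⁻¹ ≡ 1 (mod 41) since 1·1 = 1 ≡ 1, so λ ≡ 6.
  x = λ² - 16 - 17 = 36 - 33 ≡ 3; y = λ·(16 - 3) - 16 ≡ 21. → (3, 21)
4G: (3, 21) + (17, 22). λ = (22 - 21)/(17 - 3) ≡ 1/14 mod 41. 14⁻¹ ≡ 3 (mod 41) since 14·3 = 42 ≡ 1, so λ ≡ 3.
  x = λ² - 3 - 17 = 9 - 20 ≡ 30; y = λ·(3 - 30) - 21 ≡ 21. → (30, 21)
5G: (30, 21) + (17, 22). λ = (22 - 21)/(17 - 30) ≡ 1/28 mod 41. 28⁻¹ ≡ 22 (mod 41), so λ ≡ 22.
  x = λ² - 30 - 17 = 484 - 47 ≡ 27; y = λ·(30 - 27) - 21 ≡ 4. → (27, 4)

(27, 4)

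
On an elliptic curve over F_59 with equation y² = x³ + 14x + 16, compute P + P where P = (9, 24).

(11, 12)

tangent at (9, 24): λ = (3·9² + 14)/(2·24) ≡ 21/48. 48⁻¹ ≡ 16 (mod 59), so λ ≡ 21·16 ≡ 41.
  x = λ² - 9 - 9 = 1681 - 18 ≡ 11; y = λ·(9 - 11) - 24 ≡ 12. → (11, 12)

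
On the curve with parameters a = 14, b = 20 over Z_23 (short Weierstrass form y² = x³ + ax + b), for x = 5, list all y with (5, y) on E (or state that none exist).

x³ + 14x + 20 = 215 ≡ 8 (mod 23).
Square roots of 8 mod 23: 10 and 13 (since 10² = 100 ≡ 8).

10, 13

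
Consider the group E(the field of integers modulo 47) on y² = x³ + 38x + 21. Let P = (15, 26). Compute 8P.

Repeated addition: build up to 8P.
2P: tangent at (15, 26): λ = (3·15² + 38)/(2·26) ≡ 8/5. 5⁻¹ ≡ 19 (mod 47), so λ ≡ 8·19 ≡ 11.
  x = λ² - 15 - 15 = 121 - 30 ≡ 44; y = λ·(15 - 44) - 26 ≡ 31. → (44, 31)
3P: (44, 31) + (15, 26). λ = (26 - 31)/(15 - 44) ≡ 42/18 mod 47. 18⁻¹ ≡ 34 (mod 47), so λ ≡ 18.
  x = λ² - 44 - 15 = 324 - 59 ≡ 30; y = λ·(44 - 30) - 31 ≡ 33. → (30, 33)
4P: (30, 33) + (15, 26). λ = (26 - 33)/(15 - 30) ≡ 40/32 mod 47. 32⁻¹ ≡ 25 (mod 47) since 32·25 = 800 ≡ 1, so λ ≡ 13.
  x = λ² - 30 - 15 = 169 - 45 ≡ 30; y = λ·(30 - 30) - 33 ≡ 14. → (30, 14)
5P: (30, 14) + (15, 26). λ = (26 - 14)/(15 - 30) ≡ 12/32 mod 47. 32⁻¹ ≡ 25 (mod 47), so λ ≡ 18.
  x = λ² - 30 - 15 = 324 - 45 ≡ 44; y = λ·(30 - 44) - 14 ≡ 16. → (44, 16)
6P: (44, 16) + (15, 26). λ = (26 - 16)/(15 - 44) ≡ 10/18 mod 47. 18⁻¹ ≡ 34 (mod 47), so λ ≡ 11.
  x = λ² - 44 - 15 = 121 - 59 ≡ 15; y = λ·(44 - 15) - 16 ≡ 21. → (15, 21)
7P: (15, 21) + (15, 26): same x and y₁ ≡ -y₂, so the sum is the point at infinity.
8P: the point at infinity + (15, 26) = (15, 26) (identity).

(15, 26)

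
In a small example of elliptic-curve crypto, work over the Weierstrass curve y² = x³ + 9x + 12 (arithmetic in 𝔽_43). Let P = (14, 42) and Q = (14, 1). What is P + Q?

The two points share x = 14 and their y-coordinates satisfy 42 + 1 ≡ 0 (mod 43), so they are inverses. Their sum is the point at infinity.

O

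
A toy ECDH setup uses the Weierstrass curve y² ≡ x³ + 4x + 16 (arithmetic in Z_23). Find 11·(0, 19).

Write P = (0, 19).
Repeated addition: build up to 11P.
2P: tangent at (0, 19): λ = (3·0² + 4)/(2·19) ≡ 4/15. 15⁻¹ ≡ 20 (mod 23) since 15·20 = 300 ≡ 1, so λ ≡ 4·20 ≡ 11.
  x = λ² - 0 - 0 = 121 - 0 ≡ 6; y = λ·(0 - 6) - 19 ≡ 7. → (6, 7)
3P: (6, 7) + (0, 19). λ = (19 - 7)/(0 - 6) ≡ 12/17 mod 23. 17⁻¹ ≡ 19 (mod 23), so λ ≡ 21.
  x = λ² - 6 - 0 = 441 - 6 ≡ 21; y = λ·(6 - 21) - 7 ≡ 0. → (21, 0)
4P: (21, 0) + (0, 19). λ = (19 - 0)/(0 - 21) ≡ 19/2 mod 23. 2⁻¹ ≡ 12 (mod 23), so λ ≡ 21.
  x = λ² - 21 - 0 = 441 - 21 ≡ 6; y = λ·(21 - 6) - 0 ≡ 16. → (6, 16)
5P: (6, 16) + (0, 19). λ = (19 - 16)/(0 - 6) ≡ 3/17 mod 23. 17⁻¹ ≡ 19 (mod 23) since 17·19 = 323 ≡ 1, so λ ≡ 11.
  x = λ² - 6 - 0 = 121 - 6 ≡ 0; y = λ·(6 - 0) - 16 ≡ 4. → (0, 4)
6P: (0, 4) + (0, 19): same x and y₁ ≡ -y₂, so the sum is the point at infinity.
7P: the point at infinity + (0, 19) = (0, 19) (identity).
8P: tangent at (0, 19): λ = (3·0² + 4)/(2·19) ≡ 4/15. 15⁻¹ ≡ 20 (mod 23) since 15·20 = 300 ≡ 1, so λ ≡ 4·20 ≡ 11.
  x = λ² - 0 - 0 = 121 - 0 ≡ 6; y = λ·(0 - 6) - 19 ≡ 7. → (6, 7)
9P: (6, 7) + (0, 19). λ = (19 - 7)/(0 - 6) ≡ 12/17 mod 23. 17⁻¹ ≡ 19 (mod 23) since 17·19 = 323 ≡ 1, so λ ≡ 21.
  x = λ² - 6 - 0 = 441 - 6 ≡ 21; y = λ·(6 - 21) - 7 ≡ 0. → (21, 0)
10P: (21, 0) + (0, 19). λ = (19 - 0)/(0 - 21) ≡ 19/2 mod 23. 2⁻¹ ≡ 12 (mod 23), so λ ≡ 21.
  x = λ² - 21 - 0 = 441 - 21 ≡ 6; y = λ·(21 - 6) - 0 ≡ 16. → (6, 16)
11P: (6, 16) + (0, 19). λ = (19 - 16)/(0 - 6) ≡ 3/17 mod 23. 17⁻¹ ≡ 19 (mod 23), so λ ≡ 11.
  x = λ² - 6 - 0 = 121 - 6 ≡ 0; y = λ·(6 - 0) - 16 ≡ 4. → (0, 4)

(0, 4)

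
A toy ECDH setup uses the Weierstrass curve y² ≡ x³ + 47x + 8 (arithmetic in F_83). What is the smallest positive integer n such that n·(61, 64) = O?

11

2P: tangent at (61, 64): λ = (3·61² + 47)/(2·64) ≡ 5/45. 45⁻¹ ≡ 24 (mod 83), so λ ≡ 5·24 ≡ 37.
  x = λ² - 61 - 61 = 1369 - 122 ≡ 2; y = λ·(61 - 2) - 64 ≡ 44. → (2, 44)
3P: (2, 44) + (61, 64). λ = (64 - 44)/(61 - 2) ≡ 20/59 mod 83. 59⁻¹ ≡ 38 (mod 83), so λ ≡ 13.
  x = λ² - 2 - 61 = 169 - 63 ≡ 23; y = λ·(2 - 23) - 44 ≡ 15. → (23, 15)
4P: (23, 15) + (61, 64). λ = (64 - 15)/(61 - 23) ≡ 49/38 mod 83. 38⁻¹ ≡ 59 (mod 83), so λ ≡ 69.
  x = λ² - 23 - 61 = 4761 - 84 ≡ 29; y = λ·(23 - 29) - 15 ≡ 69. → (29, 69)
5P: (29, 69) + (61, 64). λ = (64 - 69)/(61 - 29) ≡ 78/32 mod 83. 32⁻¹ ≡ 13 (mod 83), so λ ≡ 18.
  x = λ² - 29 - 61 = 324 - 90 ≡ 68; y = λ·(29 - 68) - 69 ≡ 59. → (68, 59)
6P: (68, 59) + (61, 64). λ = (64 - 59)/(61 - 68) ≡ 5/76 mod 83. 76⁻¹ ≡ 71 (mod 83), so λ ≡ 23.
  x = λ² - 68 - 61 = 529 - 129 ≡ 68; y = λ·(68 - 68) - 59 ≡ 24. → (68, 24)
7P: (68, 24) + (61, 64). λ = (64 - 24)/(61 - 68) ≡ 40/76 mod 83. 76⁻¹ ≡ 71 (mod 83), so λ ≡ 18.
  x = λ² - 68 - 61 = 324 - 129 ≡ 29; y = λ·(68 - 29) - 24 ≡ 14. → (29, 14)
8P: (29, 14) + (61, 64). λ = (64 - 14)/(61 - 29) ≡ 50/32 mod 83. 32⁻¹ ≡ 13 (mod 83), so λ ≡ 69.
  x = λ² - 29 - 61 = 4761 - 90 ≡ 23; y = λ·(29 - 23) - 14 ≡ 68. → (23, 68)
9P: (23, 68) + (61, 64). λ = (64 - 68)/(61 - 23) ≡ 79/38 mod 83. 38⁻¹ ≡ 59 (mod 83), so λ ≡ 13.
  x = λ² - 23 - 61 = 169 - 84 ≡ 2; y = λ·(23 - 2) - 68 ≡ 39. → (2, 39)
10P: (2, 39) + (61, 64). λ = (64 - 39)/(61 - 2) ≡ 25/59 mod 83. 59⁻¹ ≡ 38 (mod 83), so λ ≡ 37.
  x = λ² - 2 - 61 = 1369 - 63 ≡ 61; y = λ·(2 - 61) - 39 ≡ 19. → (61, 19)
11P: (61, 19) + (61, 64): same x and y₁ ≡ -y₂, so the sum is O.
11P = O, so the order is 11.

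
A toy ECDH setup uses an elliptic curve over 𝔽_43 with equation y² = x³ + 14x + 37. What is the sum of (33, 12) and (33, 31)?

O

The two points share x = 33 and their y-coordinates satisfy 12 + 31 ≡ 0 (mod 43), so they are inverses. Their sum is 𝒪.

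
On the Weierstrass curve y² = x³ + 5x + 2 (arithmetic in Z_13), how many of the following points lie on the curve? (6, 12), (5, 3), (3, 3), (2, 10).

(6, 12): 12² ≡ 1, rhs ≡ 1 → on.
(5, 3): 3² ≡ 9, rhs ≡ 9 → on.
(3, 3): 3² ≡ 9, rhs ≡ 5 → off.
(2, 10): 10² ≡ 9, rhs ≡ 7 → off.

2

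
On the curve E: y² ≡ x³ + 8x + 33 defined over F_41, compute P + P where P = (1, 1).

(18, 8)

tangent at (1, 1): λ = (3·1² + 8)/(2·1) ≡ 11/2. 2⁻¹ ≡ 21 (mod 41) since 2·21 = 42 ≡ 1, so λ ≡ 11·21 ≡ 26.
  x = λ² - 1 - 1 = 676 - 2 ≡ 18; y = λ·(1 - 18) - 1 ≡ 8. → (18, 8)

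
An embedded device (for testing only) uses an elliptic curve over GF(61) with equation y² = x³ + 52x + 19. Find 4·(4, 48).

Write Q = (4, 48).
Repeated addition: build up to 4Q.
2Q: tangent at (4, 48): λ = (3·4² + 52)/(2·48) ≡ 39/35. 35⁻¹ ≡ 7 (mod 61) since 35·7 = 245 ≡ 1, so λ ≡ 39·7 ≡ 29.
  x = λ² - 4 - 4 = 841 - 8 ≡ 40; y = λ·(4 - 40) - 48 ≡ 6. → (40, 6)
3Q: (40, 6) + (4, 48). λ = (48 - 6)/(4 - 40) ≡ 42/25 mod 61. 25⁻¹ ≡ 22 (mod 61), so λ ≡ 9.
  x = λ² - 40 - 4 = 81 - 44 ≡ 37; y = λ·(40 - 37) - 6 ≡ 21. → (37, 21)
4Q: (37, 21) + (4, 48). λ = (48 - 21)/(4 - 37) ≡ 27/28 mod 61. 28⁻¹ ≡ 24 (mod 61), so λ ≡ 38.
  x = λ² - 37 - 4 = 1444 - 41 ≡ 0; y = λ·(37 - 0) - 21 ≡ 43. → (0, 43)

(0, 43)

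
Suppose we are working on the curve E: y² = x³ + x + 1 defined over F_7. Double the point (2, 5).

tangent at (2, 5): λ = (3·2² + 1)/(2·5) ≡ 6/3. 3⁻¹ ≡ 5 (mod 7) since 3·5 = 15 ≡ 1, so λ ≡ 6·5 ≡ 2.
  x = λ² - 2 - 2 = 4 - 4 ≡ 0; y = λ·(2 - 0) - 5 ≡ 6. → (0, 6)

(0, 6)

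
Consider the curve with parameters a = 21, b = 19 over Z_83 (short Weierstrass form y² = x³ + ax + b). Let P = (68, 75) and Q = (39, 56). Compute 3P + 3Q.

(27, 73)

First 3P:
Repeated addition: build up to 3P.
2P: tangent at (68, 75): λ = (3·68² + 21)/(2·75) ≡ 32/67. 67⁻¹ ≡ 57 (mod 83) since 67·57 = 3819 ≡ 1, so λ ≡ 32·57 ≡ 81.
  x = λ² - 68 - 68 = 6561 - 136 ≡ 34; y = λ·(68 - 34) - 75 ≡ 23. → (34, 23)
3P: (34, 23) + (68, 75). λ = (75 - 23)/(68 - 34) ≡ 52/34 mod 83. 34⁻¹ ≡ 22 (mod 83), so λ ≡ 65.
  x = λ² - 34 - 68 = 4225 - 102 ≡ 56; y = λ·(34 - 56) - 23 ≡ 41. → (56, 41)
3P = (56, 41).
Next 3Q:
Repeated addition: build up to 3Q.
2Q: tangent at (39, 56): λ = (3·39² + 21)/(2·56) ≡ 19/29. 29⁻¹ ≡ 63 (mod 83), so λ ≡ 19·63 ≡ 35.
  x = λ² - 39 - 39 = 1225 - 78 ≡ 68; y = λ·(39 - 68) - 56 ≡ 8. → (68, 8)
3Q: (68, 8) + (39, 56). λ = (56 - 8)/(39 - 68) ≡ 48/54 mod 83. 54⁻¹ ≡ 20 (mod 83) since 54·20 = 1080 ≡ 1, so λ ≡ 47.
  x = λ² - 68 - 39 = 2209 - 107 ≡ 27; y = λ·(68 - 27) - 8 ≡ 10. → (27, 10)
3Q = (27, 10).
Finally 3P + 3Q:
(56, 41) + (27, 10). λ = (10 - 41)/(27 - 56) ≡ 52/54 mod 83. 54⁻¹ ≡ 20 (mod 83), so λ ≡ 44.
  x = λ² - 56 - 27 = 1936 - 83 ≡ 27; y = λ·(56 - 27) - 41 ≡ 73. → (27, 73)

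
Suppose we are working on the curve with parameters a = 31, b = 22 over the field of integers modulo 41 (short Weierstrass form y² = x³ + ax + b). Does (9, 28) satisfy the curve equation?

yes

y² = 28² ≡ 5; x³ + 31x + 22 = 1030 ≡ 5 (mod 41). 5 = 5.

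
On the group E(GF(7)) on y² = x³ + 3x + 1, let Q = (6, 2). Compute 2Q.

tangent at (6, 2): λ = (3·6² + 3)/(2·2) ≡ 6/4. 4⁻¹ ≡ 2 (mod 7), so λ ≡ 6·2 ≡ 5.
  x = λ² - 6 - 6 = 25 - 12 ≡ 6; y = λ·(6 - 6) - 2 ≡ 5. → (6, 5)

(6, 5)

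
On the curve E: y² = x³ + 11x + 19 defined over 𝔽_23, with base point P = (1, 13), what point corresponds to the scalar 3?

Repeated addition: build up to 3P.
2P: tangent at (1, 13): λ = (3·1² + 11)/(2·13) ≡ 14/3. 3⁻¹ ≡ 8 (mod 23) since 3·8 = 24 ≡ 1, so λ ≡ 14·8 ≡ 20.
  x = λ² - 1 - 1 = 400 - 2 ≡ 7; y = λ·(1 - 7) - 13 ≡ 5. → (7, 5)
3P: (7, 5) + (1, 13). λ = (13 - 5)/(1 - 7) ≡ 8/17 mod 23. 17⁻¹ ≡ 19 (mod 23) since 17·19 = 323 ≡ 1, so λ ≡ 14.
  x = λ² - 7 - 1 = 196 - 8 ≡ 4; y = λ·(7 - 4) - 5 ≡ 14. → (4, 14)

(4, 14)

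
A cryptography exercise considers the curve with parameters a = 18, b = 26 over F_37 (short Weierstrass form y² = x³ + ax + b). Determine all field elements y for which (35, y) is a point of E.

none

x³ + 18x + 26 = 43531 ≡ 19 (mod 37).
19 is a non-residue mod 37; no y exists.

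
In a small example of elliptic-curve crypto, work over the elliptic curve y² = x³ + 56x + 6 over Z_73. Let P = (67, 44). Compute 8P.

(67, 29)

Double-and-add on 8 = (1000)₂. Start with P = (67, 44) for the leading 1-bit.
double: tangent at (67, 44): λ = (3·67² + 56)/(2·44) ≡ 18/15. 15⁻¹ ≡ 39 (mod 73) since 15·39 = 585 ≡ 1, so λ ≡ 18·39 ≡ 45.
  x = λ² - 67 - 67 = 2025 - 134 ≡ 66; y = λ·(67 - 66) - 44 ≡ 1. → (66, 1)
double: tangent at (66, 1): λ = (3·66² + 56)/(2·1) ≡ 57/2. 2⁻¹ ≡ 37 (mod 73) since 2·37 = 74 ≡ 1, so λ ≡ 57·37 ≡ 65.
  x = λ² - 66 - 66 = 4225 - 132 ≡ 5; y = λ·(66 - 5) - 1 ≡ 22. → (5, 22)
double: tangent at (5, 22): λ = (3·5² + 56)/(2·22) ≡ 58/44. 44⁻¹ ≡ 5 (mod 73), so λ ≡ 58·5 ≡ 71.
  x = λ² - 5 - 5 = 5041 - 10 ≡ 67; y = λ·(5 - 67) - 22 ≡ 29. → (67, 29)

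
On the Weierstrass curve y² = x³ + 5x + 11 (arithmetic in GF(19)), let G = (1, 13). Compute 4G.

(5, 3)

Double-and-add on 4 = (100)₂. Start with G = (1, 13) for the leading 1-bit.
double: tangent at (1, 13): λ = (3·1² + 5)/(2·13) ≡ 8/7. 7⁻¹ ≡ 11 (mod 19) since 7·11 = 77 ≡ 1, so λ ≡ 8·11 ≡ 12.
  x = λ² - 1 - 1 = 144 - 2 ≡ 9; y = λ·(1 - 9) - 13 ≡ 5. → (9, 5)
double: tangent at (9, 5): λ = (3·9² + 5)/(2·5) ≡ 1/10. 10⁻¹ ≡ 2 (mod 19) since 10·2 = 20 ≡ 1, so λ ≡ 1·2 ≡ 2.
  x = λ² - 9 - 9 = 4 - 18 ≡ 5; y = λ·(9 - 5) - 5 ≡ 3. → (5, 3)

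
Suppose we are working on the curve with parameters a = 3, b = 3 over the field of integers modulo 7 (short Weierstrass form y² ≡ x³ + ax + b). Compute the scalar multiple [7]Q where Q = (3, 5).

Repeated addition: build up to 7Q.
2Q: tangent at (3, 5): λ = (3·3² + 3)/(2·5) ≡ 2/3. 3⁻¹ ≡ 5 (mod 7), so λ ≡ 2·5 ≡ 3.
  x = λ² - 3 - 3 = 9 - 6 ≡ 3; y = λ·(3 - 3) - 5 ≡ 2. → (3, 2)
3Q: (3, 2) + (3, 5): same x and y₁ ≡ -y₂, so the sum is the point at infinity.
4Q: the point at infinity + (3, 5) = (3, 5) (identity).
5Q: tangent at (3, 5): λ = (3·3² + 3)/(2·5) ≡ 2/3. 3⁻¹ ≡ 5 (mod 7), so λ ≡ 2·5 ≡ 3.
  x = λ² - 3 - 3 = 9 - 6 ≡ 3; y = λ·(3 - 3) - 5 ≡ 2. → (3, 2)
6Q: (3, 2) + (3, 5): same x and y₁ ≡ -y₂, so the sum is the point at infinity.
7Q: the point at infinity + (3, 5) = (3, 5) (identity).

(3, 5)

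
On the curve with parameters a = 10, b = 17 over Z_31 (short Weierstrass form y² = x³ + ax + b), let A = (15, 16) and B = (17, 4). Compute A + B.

(4, 11)

(15, 16) + (17, 4). λ = (4 - 16)/(17 - 15) ≡ 19/2 mod 31. 2⁻¹ ≡ 16 (mod 31), so λ ≡ 25.
  x = λ² - 15 - 17 = 625 - 32 ≡ 4; y = λ·(15 - 4) - 16 ≡ 11. → (4, 11)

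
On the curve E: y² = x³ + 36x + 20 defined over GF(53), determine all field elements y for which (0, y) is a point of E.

none

x³ + 36x + 20 = 20 ≡ 20 (mod 53).
20 is a non-residue mod 53; no y exists.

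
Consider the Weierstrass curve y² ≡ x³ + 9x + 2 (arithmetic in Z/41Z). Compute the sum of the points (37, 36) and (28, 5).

(37, 36) + (28, 5). λ = (5 - 36)/(28 - 37) ≡ 10/32 mod 41. 32⁻¹ ≡ 9 (mod 41), so λ ≡ 8.
  x = λ² - 37 - 28 = 64 - 65 ≡ 40; y = λ·(37 - 40) - 36 ≡ 22. → (40, 22)

(40, 22)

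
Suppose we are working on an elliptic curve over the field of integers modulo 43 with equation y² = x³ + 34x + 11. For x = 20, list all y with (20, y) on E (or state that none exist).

x³ + 34x + 11 = 8691 ≡ 5 (mod 43).
5 is a non-residue mod 43; no y exists.

none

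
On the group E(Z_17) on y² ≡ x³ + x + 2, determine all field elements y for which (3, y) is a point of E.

x³ + 1x + 2 = 32 ≡ 15 (mod 17).
Square roots of 15 mod 17: 7 and 10 (since 7² = 49 ≡ 15).

7, 10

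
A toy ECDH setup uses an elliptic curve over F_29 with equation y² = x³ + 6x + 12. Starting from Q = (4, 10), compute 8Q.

(18, 23)

Repeated addition: build up to 8Q.
2Q: tangent at (4, 10): λ = (3·4² + 6)/(2·10) ≡ 25/20. 20⁻¹ ≡ 16 (mod 29), so λ ≡ 25·16 ≡ 23.
  x = λ² - 4 - 4 = 529 - 8 ≡ 28; y = λ·(4 - 28) - 10 ≡ 18. → (28, 18)
3Q: (28, 18) + (4, 10). λ = (10 - 18)/(4 - 28) ≡ 21/5 mod 29. 5⁻¹ ≡ 6 (mod 29) since 5·6 = 30 ≡ 1, so λ ≡ 10.
  x = λ² - 28 - 4 = 100 - 32 ≡ 10; y = λ·(28 - 10) - 18 ≡ 17. → (10, 17)
4Q: (10, 17) + (4, 10). λ = (10 - 17)/(4 - 10) ≡ 22/23 mod 29. 23⁻¹ ≡ 24 (mod 29), so λ ≡ 6.
  x = λ² - 10 - 4 = 36 - 14 ≡ 22; y = λ·(10 - 22) - 17 ≡ 27. → (22, 27)
5Q: (22, 27) + (4, 10). λ = (10 - 27)/(4 - 22) ≡ 12/11 mod 29. 11⁻¹ ≡ 8 (mod 29), so λ ≡ 9.
  x = λ² - 22 - 4 = 81 - 26 ≡ 26; y = λ·(22 - 26) - 27 ≡ 24. → (26, 24)
6Q: (26, 24) + (4, 10). λ = (10 - 24)/(4 - 26) ≡ 15/7 mod 29. 7⁻¹ ≡ 25 (mod 29) since 7·25 = 175 ≡ 1, so λ ≡ 27.
  x = λ² - 26 - 4 = 729 - 30 ≡ 3; y = λ·(26 - 3) - 24 ≡ 17. → (3, 17)
7Q: (3, 17) + (4, 10). λ = (10 - 17)/(4 - 3) ≡ 22/1 mod 29. 1⁻¹ ≡ 1 (mod 29), so λ ≡ 22.
  x = λ² - 3 - 4 = 484 - 7 ≡ 13; y = λ·(3 - 13) - 17 ≡ 24. → (13, 24)
8Q: (13, 24) + (4, 10). λ = (10 - 24)/(4 - 13) ≡ 15/20 mod 29. 20⁻¹ ≡ 16 (mod 29) since 20·16 = 320 ≡ 1, so λ ≡ 8.
  x = λ² - 13 - 4 = 64 - 17 ≡ 18; y = λ·(13 - 18) - 24 ≡ 23. → (18, 23)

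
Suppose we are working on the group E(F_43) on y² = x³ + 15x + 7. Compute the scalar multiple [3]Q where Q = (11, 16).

(30, 18)

Repeated addition: build up to 3Q.
2Q: tangent at (11, 16): λ = (3·11² + 15)/(2·16) ≡ 34/32. 32⁻¹ ≡ 39 (mod 43), so λ ≡ 34·39 ≡ 36.
  x = λ² - 11 - 11 = 1296 - 22 ≡ 27; y = λ·(11 - 27) - 16 ≡ 10. → (27, 10)
3Q: (27, 10) + (11, 16). λ = (16 - 10)/(11 - 27) ≡ 6/27 mod 43. 27⁻¹ ≡ 8 (mod 43) since 27·8 = 216 ≡ 1, so λ ≡ 5.
  x = λ² - 27 - 11 = 25 - 38 ≡ 30; y = λ·(27 - 30) - 10 ≡ 18. → (30, 18)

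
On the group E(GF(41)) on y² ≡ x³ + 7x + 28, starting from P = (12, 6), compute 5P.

(12, 6)

Repeated addition: build up to 5P.
2P: tangent at (12, 6): λ = (3·12² + 7)/(2·6) ≡ 29/12. 12⁻¹ ≡ 24 (mod 41), so λ ≡ 29·24 ≡ 40.
  x = λ² - 12 - 12 = 1600 - 24 ≡ 18; y = λ·(12 - 18) - 6 ≡ 0. → (18, 0)
3P: (18, 0) + (12, 6). λ = (6 - 0)/(12 - 18) ≡ 6/35 mod 41. 35⁻¹ ≡ 34 (mod 41), so λ ≡ 40.
  x = λ² - 18 - 12 = 1600 - 30 ≡ 12; y = λ·(18 - 12) - 0 ≡ 35. → (12, 35)
4P: (12, 35) + (12, 6): same x and y₁ ≡ -y₂, so the sum is 𝒪.
5P: 𝒪 + (12, 6) = (12, 6) (identity).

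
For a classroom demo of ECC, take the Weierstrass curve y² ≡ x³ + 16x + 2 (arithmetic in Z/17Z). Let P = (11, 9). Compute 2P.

tangent at (11, 9): λ = (3·11² + 16)/(2·9) ≡ 5/1. 1⁻¹ ≡ 1 (mod 17), so λ ≡ 5·1 ≡ 5.
  x = λ² - 11 - 11 = 25 - 22 ≡ 3; y = λ·(11 - 3) - 9 ≡ 14. → (3, 14)

(3, 14)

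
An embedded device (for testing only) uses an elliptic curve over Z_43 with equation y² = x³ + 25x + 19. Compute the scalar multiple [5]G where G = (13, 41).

(26, 23)

Repeated addition: build up to 5G.
2G: tangent at (13, 41): λ = (3·13² + 25)/(2·41) ≡ 16/39. 39⁻¹ ≡ 32 (mod 43), so λ ≡ 16·32 ≡ 39.
  x = λ² - 13 - 13 = 1521 - 26 ≡ 33; y = λ·(13 - 33) - 41 ≡ 39. → (33, 39)
3G: (33, 39) + (13, 41). λ = (41 - 39)/(13 - 33) ≡ 2/23 mod 43. 23⁻¹ ≡ 15 (mod 43), so λ ≡ 30.
  x = λ² - 33 - 13 = 900 - 46 ≡ 37; y = λ·(33 - 37) - 39 ≡ 13. → (37, 13)
4G: (37, 13) + (13, 41). λ = (41 - 13)/(13 - 37) ≡ 28/19 mod 43. 19⁻¹ ≡ 34 (mod 43), so λ ≡ 6.
  x = λ² - 37 - 13 = 36 - 50 ≡ 29; y = λ·(37 - 29) - 13 ≡ 35. → (29, 35)
5G: (29, 35) + (13, 41). λ = (41 - 35)/(13 - 29) ≡ 6/27 mod 43. 27⁻¹ ≡ 8 (mod 43), so λ ≡ 5.
  x = λ² - 29 - 13 = 25 - 42 ≡ 26; y = λ·(29 - 26) - 35 ≡ 23. → (26, 23)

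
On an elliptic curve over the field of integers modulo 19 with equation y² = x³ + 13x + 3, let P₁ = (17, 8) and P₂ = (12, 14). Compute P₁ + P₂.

(17, 8) + (12, 14). λ = (14 - 8)/(12 - 17) ≡ 6/14 mod 19. 14⁻¹ ≡ 15 (mod 19), so λ ≡ 14.
  x = λ² - 17 - 12 = 196 - 29 ≡ 15; y = λ·(17 - 15) - 8 ≡ 1. → (15, 1)

(15, 1)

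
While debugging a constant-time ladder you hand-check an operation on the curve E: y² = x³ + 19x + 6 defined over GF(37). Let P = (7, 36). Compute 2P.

(30, 23)

tangent at (7, 36): λ = (3·7² + 19)/(2·36) ≡ 18/35. 35⁻¹ ≡ 18 (mod 37) since 35·18 = 630 ≡ 1, so λ ≡ 18·18 ≡ 28.
  x = λ² - 7 - 7 = 784 - 14 ≡ 30; y = λ·(7 - 30) - 36 ≡ 23. → (30, 23)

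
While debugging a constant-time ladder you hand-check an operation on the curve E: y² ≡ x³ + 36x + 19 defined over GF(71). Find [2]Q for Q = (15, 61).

(0, 27)

tangent at (15, 61): λ = (3·15² + 36)/(2·61) ≡ 1/51. 51⁻¹ ≡ 39 (mod 71) since 51·39 = 1989 ≡ 1, so λ ≡ 1·39 ≡ 39.
  x = λ² - 15 - 15 = 1521 - 30 ≡ 0; y = λ·(15 - 0) - 61 ≡ 27. → (0, 27)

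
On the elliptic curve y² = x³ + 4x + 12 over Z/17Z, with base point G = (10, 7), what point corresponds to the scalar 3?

Repeated addition: build up to 3G.
2G: tangent at (10, 7): λ = (3·10² + 4)/(2·7) ≡ 15/14. 14⁻¹ ≡ 11 (mod 17), so λ ≡ 15·11 ≡ 12.
  x = λ² - 10 - 10 = 144 - 20 ≡ 5; y = λ·(10 - 5) - 7 ≡ 2. → (5, 2)
3G: (5, 2) + (10, 7). λ = (7 - 2)/(10 - 5) ≡ 5/5 mod 17. 5⁻¹ ≡ 7 (mod 17), so λ ≡ 1.
  x = λ² - 5 - 10 = 1 - 15 ≡ 3; y = λ·(5 - 3) - 2 ≡ 0. → (3, 0)

(3, 0)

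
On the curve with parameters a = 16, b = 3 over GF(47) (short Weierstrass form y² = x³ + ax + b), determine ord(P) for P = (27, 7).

2P: tangent at (27, 7): λ = (3·27² + 16)/(2·7) ≡ 41/14. 14⁻¹ ≡ 37 (mod 47), so λ ≡ 41·37 ≡ 13.
  x = λ² - 27 - 27 = 169 - 54 ≡ 21; y = λ·(27 - 21) - 7 ≡ 24. → (21, 24)
3P: (21, 24) + (27, 7). λ = (7 - 24)/(27 - 21) ≡ 30/6 mod 47. 6⁻¹ ≡ 8 (mod 47), so λ ≡ 5.
  x = λ² - 21 - 27 = 25 - 48 ≡ 24; y = λ·(21 - 24) - 24 ≡ 8. → (24, 8)
4P: (24, 8) + (27, 7). λ = (7 - 8)/(27 - 24) ≡ 46/3 mod 47. 3⁻¹ ≡ 16 (mod 47), so λ ≡ 31.
  x = λ² - 24 - 27 = 961 - 51 ≡ 17; y = λ·(24 - 17) - 8 ≡ 21. → (17, 21)
5P: (17, 21) + (27, 7). λ = (7 - 21)/(27 - 17) ≡ 33/10 mod 47. 10⁻¹ ≡ 33 (mod 47), so λ ≡ 8.
  x = λ² - 17 - 27 = 64 - 44 ≡ 20; y = λ·(17 - 20) - 21 ≡ 2. → (20, 2)
6P: (20, 2) + (27, 7). λ = (7 - 2)/(27 - 20) ≡ 5/7 mod 47. 7⁻¹ ≡ 27 (mod 47), so λ ≡ 41.
  x = λ² - 20 - 27 = 1681 - 47 ≡ 36; y = λ·(20 - 36) - 2 ≡ 0. → (36, 0)
7P: (36, 0) + (27, 7). λ = (7 - 0)/(27 - 36) ≡ 7/38 mod 47. 38⁻¹ ≡ 26 (mod 47) since 38·26 = 988 ≡ 1, so λ ≡ 41.
  x = λ² - 36 - 27 = 1681 - 63 ≡ 20; y = λ·(36 - 20) - 0 ≡ 45. → (20, 45)
8P: (20, 45) + (27, 7). λ = (7 - 45)/(27 - 20) ≡ 9/7 mod 47. 7⁻¹ ≡ 27 (mod 47) since 7·27 = 189 ≡ 1, so λ ≡ 8.
  x = λ² - 20 - 27 = 64 - 47 ≡ 17; y = λ·(20 - 17) - 45 ≡ 26. → (17, 26)
9P: (17, 26) + (27, 7). λ = (7 - 26)/(27 - 17) ≡ 28/10 mod 47. 10⁻¹ ≡ 33 (mod 47), so λ ≡ 31.
  x = λ² - 17 - 27 = 961 - 44 ≡ 24; y = λ·(17 - 24) - 26 ≡ 39. → (24, 39)
10P: (24, 39) + (27, 7). λ = (7 - 39)/(27 - 24) ≡ 15/3 mod 47. 3⁻¹ ≡ 16 (mod 47), so λ ≡ 5.
  x = λ² - 24 - 27 = 25 - 51 ≡ 21; y = λ·(24 - 21) - 39 ≡ 23. → (21, 23)
11P: (21, 23) + (27, 7). λ = (7 - 23)/(27 - 21) ≡ 31/6 mod 47. 6⁻¹ ≡ 8 (mod 47) since 6·8 = 48 ≡ 1, so λ ≡ 13.
  x = λ² - 21 - 27 = 169 - 48 ≡ 27; y = λ·(21 - 27) - 23 ≡ 40. → (27, 40)
12P: (27, 40) + (27, 7): same x and y₁ ≡ -y₂, so the sum is O.
12P = O, so the order is 12.

12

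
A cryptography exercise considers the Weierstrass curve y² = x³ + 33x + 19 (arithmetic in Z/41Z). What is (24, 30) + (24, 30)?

(13, 12)

tangent at (24, 30): λ = (3·24² + 33)/(2·30) ≡ 39/19. 19⁻¹ ≡ 13 (mod 41), so λ ≡ 39·13 ≡ 15.
  x = λ² - 24 - 24 = 225 - 48 ≡ 13; y = λ·(24 - 13) - 30 ≡ 12. → (13, 12)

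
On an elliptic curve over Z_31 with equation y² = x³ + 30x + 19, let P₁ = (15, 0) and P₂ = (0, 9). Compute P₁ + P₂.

(15, 0) + (0, 9). λ = (9 - 0)/(0 - 15) ≡ 9/16 mod 31. 16⁻¹ ≡ 2 (mod 31), so λ ≡ 18.
  x = λ² - 15 - 0 = 324 - 15 ≡ 30; y = λ·(15 - 30) - 0 ≡ 9. → (30, 9)

(30, 9)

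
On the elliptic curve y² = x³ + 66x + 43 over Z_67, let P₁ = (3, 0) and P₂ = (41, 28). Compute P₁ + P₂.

(3, 0) + (41, 28). λ = (28 - 0)/(41 - 3) ≡ 28/38 mod 67. 38⁻¹ ≡ 30 (mod 67), so λ ≡ 36.
  x = λ² - 3 - 41 = 1296 - 44 ≡ 46; y = λ·(3 - 46) - 0 ≡ 60. → (46, 60)

(46, 60)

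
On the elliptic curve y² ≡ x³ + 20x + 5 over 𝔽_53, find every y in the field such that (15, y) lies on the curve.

none

x³ + 20x + 5 = 3680 ≡ 23 (mod 53).
23 is a non-residue mod 53; no y exists.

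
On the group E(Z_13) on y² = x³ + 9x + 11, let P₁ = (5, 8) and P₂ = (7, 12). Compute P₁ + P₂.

(5, 8) + (7, 12). λ = (12 - 8)/(7 - 5) ≡ 4/2 mod 13. 2⁻¹ ≡ 7 (mod 13) since 2·7 = 14 ≡ 1, so λ ≡ 2.
  x = λ² - 5 - 7 = 4 - 12 ≡ 5; y = λ·(5 - 5) - 8 ≡ 5. → (5, 5)

(5, 5)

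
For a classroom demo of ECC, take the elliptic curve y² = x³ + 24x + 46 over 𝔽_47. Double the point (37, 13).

(24, 8)

tangent at (37, 13): λ = (3·37² + 24)/(2·13) ≡ 42/26. 26⁻¹ ≡ 38 (mod 47), so λ ≡ 42·38 ≡ 45.
  x = λ² - 37 - 37 = 2025 - 74 ≡ 24; y = λ·(37 - 24) - 13 ≡ 8. → (24, 8)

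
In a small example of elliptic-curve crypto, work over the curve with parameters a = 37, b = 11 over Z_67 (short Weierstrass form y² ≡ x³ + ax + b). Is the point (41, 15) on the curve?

y² = 15² ≡ 24; x³ + 37x + 11 = 70449 ≡ 32 (mod 67). 24 ≠ 32.

no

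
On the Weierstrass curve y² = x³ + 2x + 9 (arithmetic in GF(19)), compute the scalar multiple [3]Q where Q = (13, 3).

Repeated addition: build up to 3Q.
2Q: tangent at (13, 3): λ = (3·13² + 2)/(2·3) ≡ 15/6. 6⁻¹ ≡ 16 (mod 19) since 6·16 = 96 ≡ 1, so λ ≡ 15·16 ≡ 12.
  x = λ² - 13 - 13 = 144 - 26 ≡ 4; y = λ·(13 - 4) - 3 ≡ 10. → (4, 10)
3Q: (4, 10) + (13, 3). λ = (3 - 10)/(13 - 4) ≡ 12/9 mod 19. 9⁻¹ ≡ 17 (mod 19), so λ ≡ 14.
  x = λ² - 4 - 13 = 196 - 17 ≡ 8; y = λ·(4 - 8) - 10 ≡ 10. → (8, 10)

(8, 10)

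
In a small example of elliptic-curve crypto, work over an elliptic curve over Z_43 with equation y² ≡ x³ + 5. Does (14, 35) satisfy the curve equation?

y² = 35² ≡ 21; x³ + 0x + 5 = 2749 ≡ 40 (mod 43). 21 ≠ 40.

no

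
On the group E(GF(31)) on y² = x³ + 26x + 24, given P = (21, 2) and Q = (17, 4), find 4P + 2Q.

(15, 10)

First 4P:
Repeated addition: build up to 4P.
2P: tangent at (21, 2): λ = (3·21² + 26)/(2·2) ≡ 16/4. 4⁻¹ ≡ 8 (mod 31) since 4·8 = 32 ≡ 1, so λ ≡ 16·8 ≡ 4.
  x = λ² - 21 - 21 = 16 - 42 ≡ 5; y = λ·(21 - 5) - 2 ≡ 0. → (5, 0)
3P: (5, 0) + (21, 2). λ = (2 - 0)/(21 - 5) ≡ 2/16 mod 31. 16⁻¹ ≡ 2 (mod 31), so λ ≡ 4.
  x = λ² - 5 - 21 = 16 - 26 ≡ 21; y = λ·(5 - 21) - 0 ≡ 29. → (21, 29)
4P: (21, 29) + (21, 2): same x and y₁ ≡ -y₂, so the sum is O.
4P = O.
Next 2Q:
Repeated addition: build up to 2Q.
2Q: tangent at (17, 4): λ = (3·17² + 26)/(2·4) ≡ 25/8. 8⁻¹ ≡ 4 (mod 31), so λ ≡ 25·4 ≡ 7.
  x = λ² - 17 - 17 = 49 - 34 ≡ 15; y = λ·(17 - 15) - 4 ≡ 10. → (15, 10)
2Q = (15, 10).
Finally 4P + 2Q:
O + (15, 10) = (15, 10) (identity).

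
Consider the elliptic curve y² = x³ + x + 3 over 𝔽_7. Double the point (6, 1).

tangent at (6, 1): λ = (3·6² + 1)/(2·1) ≡ 4/2. 2⁻¹ ≡ 4 (mod 7), so λ ≡ 4·4 ≡ 2.
  x = λ² - 6 - 6 = 4 - 12 ≡ 6; y = λ·(6 - 6) - 1 ≡ 6. → (6, 6)

(6, 6)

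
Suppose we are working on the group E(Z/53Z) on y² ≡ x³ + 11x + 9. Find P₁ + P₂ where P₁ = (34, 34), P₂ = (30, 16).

(34, 34) + (30, 16). λ = (16 - 34)/(30 - 34) ≡ 35/49 mod 53. 49⁻¹ ≡ 13 (mod 53), so λ ≡ 31.
  x = λ² - 34 - 30 = 961 - 64 ≡ 49; y = λ·(34 - 49) - 34 ≡ 31. → (49, 31)

(49, 31)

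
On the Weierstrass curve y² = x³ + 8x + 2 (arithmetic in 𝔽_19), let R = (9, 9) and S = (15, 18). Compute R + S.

(9, 9) + (15, 18). λ = (18 - 9)/(15 - 9) ≡ 9/6 mod 19. 6⁻¹ ≡ 16 (mod 19), so λ ≡ 11.
  x = λ² - 9 - 15 = 121 - 24 ≡ 2; y = λ·(9 - 2) - 9 ≡ 11. → (2, 11)

(2, 11)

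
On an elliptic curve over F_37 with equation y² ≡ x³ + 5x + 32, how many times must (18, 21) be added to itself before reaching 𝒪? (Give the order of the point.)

2P: tangent at (18, 21): λ = (3·18² + 5)/(2·21) ≡ 15/5. 5⁻¹ ≡ 15 (mod 37), so λ ≡ 15·15 ≡ 3.
  x = λ² - 18 - 18 = 9 - 36 ≡ 10; y = λ·(18 - 10) - 21 ≡ 3. → (10, 3)
3P: (10, 3) + (18, 21). λ = (21 - 3)/(18 - 10) ≡ 18/8 mod 37. 8⁻¹ ≡ 14 (mod 37), so λ ≡ 30.
  x = λ² - 10 - 18 = 900 - 28 ≡ 21; y = λ·(10 - 21) - 3 ≡ 0. → (21, 0)
4P: (21, 0) + (18, 21). λ = (21 - 0)/(18 - 21) ≡ 21/34 mod 37. 34⁻¹ ≡ 12 (mod 37) since 34·12 = 408 ≡ 1, so λ ≡ 30.
  x = λ² - 21 - 18 = 900 - 39 ≡ 10; y = λ·(21 - 10) - 0 ≡ 34. → (10, 34)
5P: (10, 34) + (18, 21). λ = (21 - 34)/(18 - 10) ≡ 24/8 mod 37. 8⁻¹ ≡ 14 (mod 37) since 8·14 = 112 ≡ 1, so λ ≡ 3.
  x = λ² - 10 - 18 = 9 - 28 ≡ 18; y = λ·(10 - 18) - 34 ≡ 16. → (18, 16)
6P: (18, 16) + (18, 21): same x and y₁ ≡ -y₂, so the sum is 𝒪.
6P = 𝒪, so the order is 6.

6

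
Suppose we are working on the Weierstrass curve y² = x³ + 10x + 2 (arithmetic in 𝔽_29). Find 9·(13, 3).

(12, 9)

Write P = (13, 3).
Repeated addition: build up to 9P.
2P: tangent at (13, 3): λ = (3·13² + 10)/(2·3) ≡ 24/6. 6⁻¹ ≡ 5 (mod 29), so λ ≡ 24·5 ≡ 4.
  x = λ² - 13 - 13 = 16 - 26 ≡ 19; y = λ·(13 - 19) - 3 ≡ 2. → (19, 2)
3P: (19, 2) + (13, 3). λ = (3 - 2)/(13 - 19) ≡ 1/23 mod 29. 23⁻¹ ≡ 24 (mod 29), so λ ≡ 24.
  x = λ² - 19 - 13 = 576 - 32 ≡ 22; y = λ·(19 - 22) - 2 ≡ 13. → (22, 13)
4P: (22, 13) + (13, 3). λ = (3 - 13)/(13 - 22) ≡ 19/20 mod 29. 20⁻¹ ≡ 16 (mod 29), so λ ≡ 14.
  x = λ² - 22 - 13 = 196 - 35 ≡ 16; y = λ·(22 - 16) - 13 ≡ 13. → (16, 13)
5P: (16, 13) + (13, 3). λ = (3 - 13)/(13 - 16) ≡ 19/26 mod 29. 26⁻¹ ≡ 19 (mod 29), so λ ≡ 13.
  x = λ² - 16 - 13 = 169 - 29 ≡ 24; y = λ·(16 - 24) - 13 ≡ 28. → (24, 28)
6P: (24, 28) + (13, 3). λ = (3 - 28)/(13 - 24) ≡ 4/18 mod 29. 18⁻¹ ≡ 21 (mod 29), so λ ≡ 26.
  x = λ² - 24 - 13 = 676 - 37 ≡ 1; y = λ·(24 - 1) - 28 ≡ 19. → (1, 19)
7P: (1, 19) + (13, 3). λ = (3 - 19)/(13 - 1) ≡ 13/12 mod 29. 12⁻¹ ≡ 17 (mod 29), so λ ≡ 18.
  x = λ² - 1 - 13 = 324 - 14 ≡ 20; y = λ·(1 - 20) - 19 ≡ 16. → (20, 16)
8P: (20, 16) + (13, 3). λ = (3 - 16)/(13 - 20) ≡ 16/22 mod 29. 22⁻¹ ≡ 4 (mod 29), so λ ≡ 6.
  x = λ² - 20 - 13 = 36 - 33 ≡ 3; y = λ·(20 - 3) - 16 ≡ 28. → (3, 28)
9P: (3, 28) + (13, 3). λ = (3 - 28)/(13 - 3) ≡ 4/10 mod 29. 10⁻¹ ≡ 3 (mod 29), so λ ≡ 12.
  x = λ² - 3 - 13 = 144 - 16 ≡ 12; y = λ·(3 - 12) - 28 ≡ 9. → (12, 9)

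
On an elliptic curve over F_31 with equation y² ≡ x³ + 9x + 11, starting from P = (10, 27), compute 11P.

(10, 4)

Double-and-add on 11 = (1011)₂. Start with P = (10, 27) for the leading 1-bit.
double: tangent at (10, 27): λ = (3·10² + 9)/(2·27) ≡ 30/23. 23⁻¹ ≡ 27 (mod 31) since 23·27 = 621 ≡ 1, so λ ≡ 30·27 ≡ 4.
  x = λ² - 10 - 10 = 16 - 20 ≡ 27; y = λ·(10 - 27) - 27 ≡ 29. → (27, 29)
double: tangent at (27, 29): λ = (3·27² + 9)/(2·29) ≡ 26/27. 27⁻¹ ≡ 23 (mod 31), so λ ≡ 26·23 ≡ 9.
  x = λ² - 27 - 27 = 81 - 54 ≡ 27; y = λ·(27 - 27) - 29 ≡ 2. → (27, 2)
add P: (27, 2) + (10, 27). λ = (27 - 2)/(10 - 27) ≡ 25/14 mod 31. 14⁻¹ ≡ 20 (mod 31), so λ ≡ 4.
  x = λ² - 27 - 10 = 16 - 37 ≡ 10; y = λ·(27 - 10) - 2 ≡ 4. → (10, 4)
double: tangent at (10, 4): λ = (3·10² + 9)/(2·4) ≡ 30/8. 8⁻¹ ≡ 4 (mod 31) since 8·4 = 32 ≡ 1, so λ ≡ 30·4 ≡ 27.
  x = λ² - 10 - 10 = 729 - 20 ≡ 27; y = λ·(10 - 27) - 4 ≡ 2. → (27, 2)
add P: (27, 2) + (10, 27). λ = (27 - 2)/(10 - 27) ≡ 25/14 mod 31. 14⁻¹ ≡ 20 (mod 31), so λ ≡ 4.
  x = λ² - 27 - 10 = 16 - 37 ≡ 10; y = λ·(27 - 10) - 2 ≡ 4. → (10, 4)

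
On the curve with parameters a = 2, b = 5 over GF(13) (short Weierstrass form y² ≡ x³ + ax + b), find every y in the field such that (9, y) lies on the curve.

x³ + 2x + 5 = 752 ≡ 11 (mod 13).
11 is a non-residue mod 13; no y exists.

none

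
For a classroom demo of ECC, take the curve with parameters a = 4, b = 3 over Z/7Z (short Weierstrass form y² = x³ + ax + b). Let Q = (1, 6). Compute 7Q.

Double-and-add on 7 = (111)₂. Start with Q = (1, 6) for the leading 1-bit.
double: tangent at (1, 6): λ = (3·1² + 4)/(2·6) ≡ 0/5. 5⁻¹ ≡ 3 (mod 7), so λ ≡ 0·3 ≡ 0.
  x = λ² - 1 - 1 = 0 - 2 ≡ 5; y = λ·(1 - 5) - 6 ≡ 1. → (5, 1)
add Q: (5, 1) + (1, 6). λ = (6 - 1)/(1 - 5) ≡ 5/3 mod 7. 3⁻¹ ≡ 5 (mod 7), so λ ≡ 4.
  x = λ² - 5 - 1 = 16 - 6 ≡ 3; y = λ·(5 - 3) - 1 ≡ 0. → (3, 0)
double: (3, 0) + (3, 0): same x and y₁ ≡ -y₂, so the sum is 𝒪.
add Q: 𝒪 + (1, 6) = (1, 6) (identity).

(1, 6)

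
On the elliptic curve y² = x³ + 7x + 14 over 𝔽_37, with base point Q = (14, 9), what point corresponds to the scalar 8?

(2, 6)

Double-and-add on 8 = (1000)₂. Start with Q = (14, 9) for the leading 1-bit.
double: tangent at (14, 9): λ = (3·14² + 7)/(2·9) ≡ 3/18. 18⁻¹ ≡ 35 (mod 37), so λ ≡ 3·35 ≡ 31.
  x = λ² - 14 - 14 = 961 - 28 ≡ 8; y = λ·(14 - 8) - 9 ≡ 29. → (8, 29)
double: tangent at (8, 29): λ = (3·8² + 7)/(2·29) ≡ 14/21. 21⁻¹ ≡ 30 (mod 37), so λ ≡ 14·30 ≡ 13.
  x = λ² - 8 - 8 = 169 - 16 ≡ 5; y = λ·(8 - 5) - 29 ≡ 10. → (5, 10)
double: tangent at (5, 10): λ = (3·5² + 7)/(2·10) ≡ 8/20. 20⁻¹ ≡ 13 (mod 37) since 20·13 = 260 ≡ 1, so λ ≡ 8·13 ≡ 30.
  x = λ² - 5 - 5 = 900 - 10 ≡ 2; y = λ·(5 - 2) - 10 ≡ 6. → (2, 6)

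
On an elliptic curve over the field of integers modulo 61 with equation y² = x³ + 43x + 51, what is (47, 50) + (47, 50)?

tangent at (47, 50): λ = (3·47² + 43)/(2·50) ≡ 21/39. 39⁻¹ ≡ 36 (mod 61) since 39·36 = 1404 ≡ 1, so λ ≡ 21·36 ≡ 24.
  x = λ² - 47 - 47 = 576 - 94 ≡ 55; y = λ·(47 - 55) - 50 ≡ 2. → (55, 2)

(55, 2)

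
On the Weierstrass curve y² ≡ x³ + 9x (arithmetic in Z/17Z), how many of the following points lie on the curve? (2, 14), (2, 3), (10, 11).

3

(2, 14): 14² ≡ 9, rhs ≡ 9 → on.
(2, 3): 3² ≡ 9, rhs ≡ 9 → on.
(10, 11): 11² ≡ 2, rhs ≡ 2 → on.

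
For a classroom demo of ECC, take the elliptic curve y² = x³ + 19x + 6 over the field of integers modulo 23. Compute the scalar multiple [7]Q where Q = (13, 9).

(13, 9)

Repeated addition: build up to 7Q.
2Q: tangent at (13, 9): λ = (3·13² + 19)/(2·9) ≡ 20/18. 18⁻¹ ≡ 9 (mod 23), so λ ≡ 20·9 ≡ 19.
  x = λ² - 13 - 13 = 361 - 26 ≡ 13; y = λ·(13 - 13) - 9 ≡ 14. → (13, 14)
3Q: (13, 14) + (13, 9): same x and y₁ ≡ -y₂, so the sum is 𝒪.
4Q: 𝒪 + (13, 9) = (13, 9) (identity).
5Q: tangent at (13, 9): λ = (3·13² + 19)/(2·9) ≡ 20/18. 18⁻¹ ≡ 9 (mod 23), so λ ≡ 20·9 ≡ 19.
  x = λ² - 13 - 13 = 361 - 26 ≡ 13; y = λ·(13 - 13) - 9 ≡ 14. → (13, 14)
6Q: (13, 14) + (13, 9): same x and y₁ ≡ -y₂, so the sum is 𝒪.
7Q: 𝒪 + (13, 9) = (13, 9) (identity).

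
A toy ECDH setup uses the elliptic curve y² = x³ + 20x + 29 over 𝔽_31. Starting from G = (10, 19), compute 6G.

Repeated addition: build up to 6G.
2G: tangent at (10, 19): λ = (3·10² + 20)/(2·19) ≡ 10/7. 7⁻¹ ≡ 9 (mod 31), so λ ≡ 10·9 ≡ 28.
  x = λ² - 10 - 10 = 784 - 20 ≡ 20; y = λ·(10 - 20) - 19 ≡ 11. → (20, 11)
3G: (20, 11) + (10, 19). λ = (19 - 11)/(10 - 20) ≡ 8/21 mod 31. 21⁻¹ ≡ 3 (mod 31), so λ ≡ 24.
  x = λ² - 20 - 10 = 576 - 30 ≡ 19; y = λ·(20 - 19) - 11 ≡ 13. → (19, 13)
4G: (19, 13) + (10, 19). λ = (19 - 13)/(10 - 19) ≡ 6/22 mod 31. 22⁻¹ ≡ 24 (mod 31), so λ ≡ 20.
  x = λ² - 19 - 10 = 400 - 29 ≡ 30; y = λ·(19 - 30) - 13 ≡ 15. → (30, 15)
5G: (30, 15) + (10, 19). λ = (19 - 15)/(10 - 30) ≡ 4/11 mod 31. 11⁻¹ ≡ 17 (mod 31) since 11·17 = 187 ≡ 1, so λ ≡ 6.
  x = λ² - 30 - 10 = 36 - 40 ≡ 27; y = λ·(30 - 27) - 15 ≡ 3. → (27, 3)
6G: (27, 3) + (10, 19). λ = (19 - 3)/(10 - 27) ≡ 16/14 mod 31. 14⁻¹ ≡ 20 (mod 31) since 14·20 = 280 ≡ 1, so λ ≡ 10.
  x = λ² - 27 - 10 = 100 - 37 ≡ 1; y = λ·(27 - 1) - 3 ≡ 9. → (1, 9)

(1, 9)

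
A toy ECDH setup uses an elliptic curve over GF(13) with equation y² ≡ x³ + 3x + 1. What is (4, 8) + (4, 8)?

(8, 2)

tangent at (4, 8): λ = (3·4² + 3)/(2·8) ≡ 12/3. 3⁻¹ ≡ 9 (mod 13), so λ ≡ 12·9 ≡ 4.
  x = λ² - 4 - 4 = 16 - 8 ≡ 8; y = λ·(4 - 8) - 8 ≡ 2. → (8, 2)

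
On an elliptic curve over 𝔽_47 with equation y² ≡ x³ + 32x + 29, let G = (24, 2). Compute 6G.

Double-and-add on 6 = (110)₂. Start with G = (24, 2) for the leading 1-bit.
double: tangent at (24, 2): λ = (3·24² + 32)/(2·2) ≡ 21/4. 4⁻¹ ≡ 12 (mod 47) since 4·12 = 48 ≡ 1, so λ ≡ 21·12 ≡ 17.
  x = λ² - 24 - 24 = 289 - 48 ≡ 6; y = λ·(24 - 6) - 2 ≡ 22. → (6, 22)
add G: (6, 22) + (24, 2). λ = (2 - 22)/(24 - 6) ≡ 27/18 mod 47. 18⁻¹ ≡ 34 (mod 47), so λ ≡ 25.
  x = λ² - 6 - 24 = 625 - 30 ≡ 31; y = λ·(6 - 31) - 22 ≡ 11. → (31, 11)
double: tangent at (31, 11): λ = (3·31² + 32)/(2·11) ≡ 1/22. 22⁻¹ ≡ 15 (mod 47), so λ ≡ 1·15 ≡ 15.
  x = λ² - 31 - 31 = 225 - 62 ≡ 22; y = λ·(31 - 22) - 11 ≡ 30. → (22, 30)

(22, 30)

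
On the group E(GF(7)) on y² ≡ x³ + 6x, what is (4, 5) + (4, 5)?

(1, 0)

tangent at (4, 5): λ = (3·4² + 6)/(2·5) ≡ 5/3. 3⁻¹ ≡ 5 (mod 7), so λ ≡ 5·5 ≡ 4.
  x = λ² - 4 - 4 = 16 - 8 ≡ 1; y = λ·(4 - 1) - 5 ≡ 0. → (1, 0)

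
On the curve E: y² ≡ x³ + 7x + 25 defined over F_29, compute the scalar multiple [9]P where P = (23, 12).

Double-and-add on 9 = (1001)₂. Start with P = (23, 12) for the leading 1-bit.
double: tangent at (23, 12): λ = (3·23² + 7)/(2·12) ≡ 28/24. 24⁻¹ ≡ 23 (mod 29), so λ ≡ 28·23 ≡ 6.
  x = λ² - 23 - 23 = 36 - 46 ≡ 19; y = λ·(23 - 19) - 12 ≡ 12. → (19, 12)
double: tangent at (19, 12): λ = (3·19² + 7)/(2·12) ≡ 17/24. 24⁻¹ ≡ 23 (mod 29) since 24·23 = 552 ≡ 1, so λ ≡ 17·23 ≡ 14.
  x = λ² - 19 - 19 = 196 - 38 ≡ 13; y = λ·(19 - 13) - 12 ≡ 14. → (13, 14)
double: tangent at (13, 14): λ = (3·13² + 7)/(2·14) ≡ 21/28. 28⁻¹ ≡ 28 (mod 29), so λ ≡ 21·28 ≡ 8.
  x = λ² - 13 - 13 = 64 - 26 ≡ 9; y = λ·(13 - 9) - 14 ≡ 18. → (9, 18)
add P: (9, 18) + (23, 12). λ = (12 - 18)/(23 - 9) ≡ 23/14 mod 29. 14⁻¹ ≡ 27 (mod 29) since 14·27 = 378 ≡ 1, so λ ≡ 12.
  x = λ² - 9 - 23 = 144 - 32 ≡ 25; y = λ·(9 - 25) - 18 ≡ 22. → (25, 22)

(25, 22)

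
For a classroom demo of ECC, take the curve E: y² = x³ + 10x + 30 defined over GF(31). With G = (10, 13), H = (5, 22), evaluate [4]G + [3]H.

First 4G:
Double-and-add on 4 = (100)₂. Start with G = (10, 13) for the leading 1-bit.
double: tangent at (10, 13): λ = (3·10² + 10)/(2·13) ≡ 0/26. 26⁻¹ ≡ 6 (mod 31), so λ ≡ 0·6 ≡ 0.
  x = λ² - 10 - 10 = 0 - 20 ≡ 11; y = λ·(10 - 11) - 13 ≡ 18. → (11, 18)
double: tangent at (11, 18): λ = (3·11² + 10)/(2·18) ≡ 1/5. 5⁻¹ ≡ 25 (mod 31), so λ ≡ 1·25 ≡ 25.
  x = λ² - 11 - 11 = 625 - 22 ≡ 14; y = λ·(11 - 14) - 18 ≡ 0. → (14, 0)
4G = (14, 0).
Next 3H:
Repeated addition: build up to 3H.
2H: tangent at (5, 22): λ = (3·5² + 10)/(2·22) ≡ 23/13. 13⁻¹ ≡ 12 (mod 31), so λ ≡ 23·12 ≡ 28.
  x = λ² - 5 - 5 = 784 - 10 ≡ 30; y = λ·(5 - 30) - 22 ≡ 22. → (30, 22)
3H: (30, 22) + (5, 22). λ = (22 - 22)/(5 - 30) ≡ 0/6 mod 31. 6⁻¹ ≡ 26 (mod 31), so λ ≡ 0.
  x = λ² - 30 - 5 = 0 - 35 ≡ 27; y = λ·(30 - 27) - 22 ≡ 9. → (27, 9)
3H = (27, 9).
Finally 4G + 3H:
(14, 0) + (27, 9). λ = (9 - 0)/(27 - 14) ≡ 9/13 mod 31. 13⁻¹ ≡ 12 (mod 31), so λ ≡ 15.
  x = λ² - 14 - 27 = 225 - 41 ≡ 29; y = λ·(14 - 29) - 0 ≡ 23. → (29, 23)

(29, 23)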